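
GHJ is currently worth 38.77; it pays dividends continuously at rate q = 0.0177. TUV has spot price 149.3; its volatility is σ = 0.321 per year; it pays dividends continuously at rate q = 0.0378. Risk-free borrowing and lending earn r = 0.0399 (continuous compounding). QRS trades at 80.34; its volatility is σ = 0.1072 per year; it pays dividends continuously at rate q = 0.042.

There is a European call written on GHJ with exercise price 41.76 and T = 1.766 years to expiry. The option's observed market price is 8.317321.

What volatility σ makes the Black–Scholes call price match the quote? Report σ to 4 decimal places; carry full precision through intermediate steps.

At σ = 0.4491 the Black–Scholes value reproduces the quote:
σ√T = 0.4491·√1.766 = 0.596813
d₁ = (ln(S/K) + (r−q+σ²/2)T) / (σ√T) = (ln(38.77/41.76) + (0.0399−0.0177+0.4491²/2)·1.766) / 0.596813 = (-0.074292 + 0.217298) / 0.596813 = 0.239616
d₂ = d₁ − σ√T = 0.239616 − 0.596813 = -0.357197
e^{−rT} = 0.931962
e^{−qT} = 0.969225
N(d₁) = 0.594686,  N(d₂) = 0.360472
V = S·e^{−qT}·N(d₁) − K·e^{−rT}·N(d₂) = 22.346436 − 14.029115 = 8.317321 (equal to the quote); since ∂V/∂σ > 0 for all σ, the implied volatility is unique

sigma = 0.4491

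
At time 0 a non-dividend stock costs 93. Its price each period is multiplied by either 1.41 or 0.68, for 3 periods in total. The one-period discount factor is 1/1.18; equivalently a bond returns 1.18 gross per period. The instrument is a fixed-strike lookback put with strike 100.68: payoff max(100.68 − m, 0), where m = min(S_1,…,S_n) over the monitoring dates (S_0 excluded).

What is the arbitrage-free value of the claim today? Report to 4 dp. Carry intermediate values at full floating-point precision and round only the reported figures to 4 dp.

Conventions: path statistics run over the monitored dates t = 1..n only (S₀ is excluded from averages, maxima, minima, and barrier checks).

price = 11.4647

Risk-neutral up-probability p* = (R−d)/(u−d) = (1.18−0.68)/(1.41−0.68) = 0.6849; the claim prices as the p*-weighted sum of path payoffs discounted by R^3.
Enumerate all 2^3 = 8 price paths (U = up ×1.41, D = down ×0.68); each path with k up-moves has probability p*^k·(1−p*)^(3−k).
DDD: m=29.2422, payoff=71.4378, prob=0.031276
UDD: m=60.6345, payoff=40.0455, prob=0.067992
DUD: m=60.6345, payoff=40.0455, prob=0.067992
UUD: m=125.7274, payoff=0.0000, prob=0.147808
DDU: m=43.0032, payoff=57.6768, prob=0.067992
UDU: m=89.1684, payoff=11.5116, prob=0.147808
DUU: m=63.2400, payoff=37.4400, prob=0.147808
UUU: m=131.1300, payoff=0.0000, prob=0.321323
Price = Σ prob·payoff / R^3 = 18.836860 / 1.643032 = 11.4647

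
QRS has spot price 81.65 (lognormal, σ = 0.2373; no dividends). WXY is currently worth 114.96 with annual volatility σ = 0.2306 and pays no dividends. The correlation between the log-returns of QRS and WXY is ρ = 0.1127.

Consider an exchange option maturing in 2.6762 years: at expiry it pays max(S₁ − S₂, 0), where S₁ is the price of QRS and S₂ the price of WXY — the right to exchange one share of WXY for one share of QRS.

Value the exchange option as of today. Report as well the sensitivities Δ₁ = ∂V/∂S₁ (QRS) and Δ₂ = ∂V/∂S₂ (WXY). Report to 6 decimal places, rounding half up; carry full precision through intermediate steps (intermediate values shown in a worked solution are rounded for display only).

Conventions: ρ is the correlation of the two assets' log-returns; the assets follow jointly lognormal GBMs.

exchange price = 7.278840
Δ1 = 0.338690
Δ2 = -0.177237

σ_eff = √(σ₁² + σ₂² − 2ρσ₁σ₂) = √(0.2373² + 0.2306² − 2·0.1127·0.2373·0.2306) = 0.311694
d₁ = (ln(S₁/S₂) + (q₂ − q₁ + σ_eff²/2)T) / (σ_eff√T) = (ln(81.65/114.96) + (0.0 − 0.0 + 0.048577)·2.6762) / 0.509904 = -0.416042
d₂ = d₁ − σ_eff√T = -0.416042 − 0.509904 = -0.925946
N(d₁) = 0.338690,  N(d₂) = 0.177237
V = S₁·e^{−q₁T}·N(d₁) − S₂·e^{−q₂T}·N(d₂) = 27.654013 − 20.375173 = 7.278840
Key observation: pricing in WXY-units makes this a unit-strike call on the ratio S₁/S₂ — the risk-free rate cancels and cannot affect the value.
Δ₁ = e^{−q₁T}·N(d₁) = 0.338690;  Δ₂ = −e^{−q₂T}·N(d₂) = -0.177237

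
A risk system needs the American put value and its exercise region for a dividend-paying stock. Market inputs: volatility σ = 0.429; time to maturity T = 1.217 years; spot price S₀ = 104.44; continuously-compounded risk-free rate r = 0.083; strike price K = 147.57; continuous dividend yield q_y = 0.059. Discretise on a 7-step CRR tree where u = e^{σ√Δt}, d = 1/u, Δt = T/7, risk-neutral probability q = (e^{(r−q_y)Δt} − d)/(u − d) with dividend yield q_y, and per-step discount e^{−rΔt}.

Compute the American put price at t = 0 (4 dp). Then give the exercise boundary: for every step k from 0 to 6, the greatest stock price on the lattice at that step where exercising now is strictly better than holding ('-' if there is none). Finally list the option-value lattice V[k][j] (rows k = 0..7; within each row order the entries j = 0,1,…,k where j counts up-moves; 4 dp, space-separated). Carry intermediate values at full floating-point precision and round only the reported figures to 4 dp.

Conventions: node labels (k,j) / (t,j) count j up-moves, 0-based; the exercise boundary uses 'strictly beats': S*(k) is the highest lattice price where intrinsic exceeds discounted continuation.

Δt=0.17386  u=1.19587  d=0.83621  q=0.46703  discount=0.98567
step 7 (expiry): payoffs max(K−S,0) = 117.7113 104.8687 86.5023 60.2363 22.6730 0.0000 0.0000 0.0000
step 6: (k=6,j=0): S=35.7072, K−S=111.8628, hold=110.1130 ⇒ V=111.8628 exercise | (k=6,j=1): S=51.0654, K−S=96.5046, hold=94.9116 ⇒ V=96.5046 exercise | (k=6,j=2): S=73.0292, K−S=74.5408, hold=73.1719 ⇒ V=74.5408 exercise | (k=6,j=3): S=104.4400, K−S=43.1300, hold=42.0817 ⇒ V=43.1300 exercise | (k=6,j=4): S=149.3610, K−S=0.0000, hold=11.9110 ⇒ V=11.9110 continue | (k=6,j=5): S=213.6030, K−S=0.0000, hold=0.0000 ⇒ V=0.0000 continue | (k=6,j=6): S=305.4764, K−S=0.0000, hold=0.0000 ⇒ V=0.0000 continue  boundary S*=104.4400
step 5: (k=5,j=0): S=42.7013, K−S=104.8687, hold=103.1903 ⇒ V=104.8687 exercise | (k=5,j=1): S=61.0677, K−S=86.5023, hold=85.0113 ⇒ V=86.5023 exercise | (k=5,j=2): S=87.3337, K−S=60.2363, hold=59.0134 ⇒ V=60.2363 exercise | (k=5,j=3): S=124.8970, K−S=22.6730, hold=28.1409 ⇒ V=28.1409 continue | (k=5,j=4): S=178.6168, K−S=0.0000, hold=6.2573 ⇒ V=6.2573 continue | (k=5,j=5): S=255.4421, K−S=0.0000, hold=0.0000 ⇒ V=0.0000 continue  boundary S*=87.3337
step 4: (k=4,j=0): S=51.0654, K−S=96.5046, hold=94.9116 ⇒ V=96.5046 exercise | (k=4,j=1): S=73.0292, K−S=74.5408, hold=73.1719 ⇒ V=74.5408 exercise | (k=4,j=2): S=104.4400, K−S=43.1300, hold=44.5987 ⇒ V=44.5987 continue | (k=4,j=3): S=149.3610, K−S=0.0000, hold=17.6640 ⇒ V=17.6640 continue | (k=4,j=4): S=213.6030, K−S=0.0000, hold=3.2872 ⇒ V=3.2872 continue  boundary S*=73.0292
step 3: (k=3,j=0): S=61.0677, K−S=86.5023, hold=85.0113 ⇒ V=86.5023 exercise | (k=3,j=1): S=87.3337, K−S=60.2363, hold=59.6895 ⇒ V=60.2363 exercise | (k=3,j=2): S=124.8970, K−S=22.6730, hold=31.5608 ⇒ V=31.5608 continue | (k=3,j=3): S=178.6168, K−S=0.0000, hold=10.7928 ⇒ V=10.7928 continue  boundary S*=87.3337
step 2: (k=2,j=0): S=73.0292, K−S=74.5408, hold=73.1719 ⇒ V=74.5408 exercise | (k=2,j=1): S=104.4400, K−S=43.1300, hold=46.1730 ⇒ V=46.1730 continue | (k=2,j=2): S=149.3610, K−S=0.0000, hold=21.5484 ⇒ V=21.5484 continue  boundary S*=73.0292
step 1: (k=1,j=0): S=87.3337, K−S=60.2363, hold=60.4142 ⇒ V=60.4142 continue | (k=1,j=1): S=124.8970, K−S=22.6730, hold=34.1760 ⇒ V=34.1760 continue  boundary S*=-
step 0: (k=0,j=0): S=104.4400, K−S=43.1300, hold=47.4703 ⇒ V=47.4703 continue  boundary S*=-

price = 47.4703
boundary = - - 73.0292 87.3337 73.0292 87.3337 104.4400
tree:
47.4703
60.4142 34.1760
74.5408 46.1730 21.5484
86.5023 60.2363 31.5608 10.7928
96.5046 74.5408 44.5987 17.6640 3.2872
104.8687 86.5023 60.2363 28.1409 6.2573 0.0000
111.8628 96.5046 74.5408 43.1300 11.9110 0.0000 0.0000
117.7113 104.8687 86.5023 60.2363 22.6730 0.0000 0.0000 0.0000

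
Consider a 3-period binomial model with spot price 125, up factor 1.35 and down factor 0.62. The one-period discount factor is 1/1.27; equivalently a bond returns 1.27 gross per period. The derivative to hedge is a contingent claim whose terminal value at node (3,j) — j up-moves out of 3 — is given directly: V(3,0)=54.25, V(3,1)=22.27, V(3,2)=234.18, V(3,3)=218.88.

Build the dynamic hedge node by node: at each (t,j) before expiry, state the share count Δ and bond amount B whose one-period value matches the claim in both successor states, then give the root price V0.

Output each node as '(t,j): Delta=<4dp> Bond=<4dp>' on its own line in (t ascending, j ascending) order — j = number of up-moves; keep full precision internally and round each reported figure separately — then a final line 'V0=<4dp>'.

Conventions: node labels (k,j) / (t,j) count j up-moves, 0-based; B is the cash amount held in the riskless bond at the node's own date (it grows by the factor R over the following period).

The replicating-portfolio and risk-neutral prices coincide; use p* = (1.27−0.62)/(1.35−0.62) = 0.8904 for the latter.
Expiry values: V(3,0)=54.2500, V(3,1)=22.2700, V(3,2)=234.1800, V(3,3)=218.8800
(2,0): S=48.0500. Δ = (V_up−V_dn)/(S_up−S_dn) = (22.2700−54.2500)/(64.8675−29.7910) = -0.9117. V = [p*·22.2700 + (1−p*)·54.2500]/1.27 = 20.2950. B = V − Δ·S = 64.1032.
(2,1): S=104.6250. Δ = (V_up−V_dn)/(S_up−S_dn) = (234.1800−22.2700)/(141.2438−64.8675) = 2.7746. V = [p*·234.1800 + (1−p*)·22.2700]/1.27 = 166.1079. B = V − Δ·S = -124.1798.
(2,2): S=227.8125. Δ = (V_up−V_dn)/(S_up−S_dn) = (218.8800−234.1800)/(307.5469−141.2438) = -0.0920. V = [p*·218.8800 + (1−p*)·234.1800]/1.27 = 173.6667. B = V − Δ·S = 194.6256.
(1,0): S=77.5000. Δ = (V_up−V_dn)/(S_up−S_dn) = (166.1079−20.2950)/(104.6250−48.0500) = 2.5773. V = [p*·166.1079 + (1−p*)·20.2950]/1.27 = 118.2113. B = V − Δ·S = -81.5323.
(1,1): S=168.7500. Δ = (V_up−V_dn)/(S_up−S_dn) = (173.6667−166.1079)/(227.8125−104.6250) = 0.0614. V = [p*·173.6667 + (1−p*)·166.1079]/1.27 = 136.0932. B = V − Δ·S = 125.7386.
(0,0): S=125.0000. Δ = (V_up−V_dn)/(S_up−S_dn) = (136.0932−118.2113)/(168.7500−77.5000) = 0.1960. V = [p*·136.0932 + (1−p*)·118.2113]/1.27 = 105.6169. B = V − Δ·S = 81.1212.
Sanity check at the root: Δ(0,0)·S0 + B(0,0) reproduces V0 = 105.6169.

(0,0): Delta=0.1960 Bond=81.1212
(1,0): Delta=2.5773 Bond=-81.5323
(1,1): Delta=0.0614 Bond=125.7386
(2,0): Delta=-0.9117 Bond=64.1032
(2,1): Delta=2.7746 Bond=-124.1798
(2,2): Delta=-0.0920 Bond=194.6256
V0=105.6169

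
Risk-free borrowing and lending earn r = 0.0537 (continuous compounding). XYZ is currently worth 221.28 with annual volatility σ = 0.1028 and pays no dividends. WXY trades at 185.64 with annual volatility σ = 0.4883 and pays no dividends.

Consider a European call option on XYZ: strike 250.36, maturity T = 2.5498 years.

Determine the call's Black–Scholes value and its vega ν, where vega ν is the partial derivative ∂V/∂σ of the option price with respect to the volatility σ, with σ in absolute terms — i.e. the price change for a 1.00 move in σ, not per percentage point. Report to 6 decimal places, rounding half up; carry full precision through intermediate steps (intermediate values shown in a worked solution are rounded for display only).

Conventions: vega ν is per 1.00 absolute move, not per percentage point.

price = 15.904685
ν = 139.079338

σ√T = 0.1028·√2.5498 = 0.164152
d₁ = (ln(S/K) + (r+σ²/2)T) / (σ√T) = (ln(221.28/250.36) + (0.0537+0.1028²/2)·2.5498) / 0.164152 = (-0.123471 + 0.150397) / 0.164152 = 0.164032
d₂ = d₁ − σ√T = 0.164032 − 0.164152 = -0.000120
e^{−rT} = 0.872036
N(d₁) = 0.565147,  N(d₂) = 0.499952
Call price V = S·N(d₁) − K·e^{−rT}·N(d₂) = 125.055736 − 109.151051 = 15.904685
φ(d₁) = (1/√(2π))·e^{−d₁²/2} = 0.393611
ν = S·φ(d₁)·√T = 139.079338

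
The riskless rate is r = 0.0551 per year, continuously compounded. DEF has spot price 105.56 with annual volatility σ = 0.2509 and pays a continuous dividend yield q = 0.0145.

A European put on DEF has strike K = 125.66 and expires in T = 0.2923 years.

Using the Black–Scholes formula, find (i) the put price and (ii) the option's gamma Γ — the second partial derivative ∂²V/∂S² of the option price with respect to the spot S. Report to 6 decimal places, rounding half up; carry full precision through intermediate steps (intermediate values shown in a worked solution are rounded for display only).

σ√T = 0.2509·√0.2923 = 0.135649
d₁ = (ln(S/K) + (r−q+σ²/2)T) / (σ√T) = (ln(105.56/125.66) + (0.0551−0.0145+0.2509²/2)·0.2923) / 0.135649 = (-0.174300 + 0.021068) / 0.135649 = -1.129630
d₂ = d₁ − σ√T = -1.129630 − 0.135649 = -1.265279
e^{−rT} = 0.984023
e^{−qT} = 0.995771
N(−d₁) = 0.870684,  N(−d₂) = 0.897114
Put price V = K·e^{−rT}·N(−d₂) − S·e^{−qT}·N(−d₁) = 110.930307 − 91.520683 = 19.409624
φ(d₁) = (1/√(2π))·e^{−d₁²/2} = 0.210774
Γ = e^{−qT}·φ(d₁) / (S·σ·√T) = 0.014658

price = 19.409624
Γ = 0.014658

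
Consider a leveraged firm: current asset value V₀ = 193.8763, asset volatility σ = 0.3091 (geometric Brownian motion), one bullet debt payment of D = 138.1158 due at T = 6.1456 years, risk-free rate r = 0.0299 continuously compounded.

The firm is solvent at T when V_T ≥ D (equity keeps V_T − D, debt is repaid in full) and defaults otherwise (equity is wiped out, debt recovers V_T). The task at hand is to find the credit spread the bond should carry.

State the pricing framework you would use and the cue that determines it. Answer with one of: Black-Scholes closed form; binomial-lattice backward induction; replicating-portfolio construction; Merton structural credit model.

framework: Merton structural credit model

Key observation: the asked-for credit quantity lives on the firm's capital structure — asset value, asset volatility, debt face 138.1158 — which is the structural model's domain.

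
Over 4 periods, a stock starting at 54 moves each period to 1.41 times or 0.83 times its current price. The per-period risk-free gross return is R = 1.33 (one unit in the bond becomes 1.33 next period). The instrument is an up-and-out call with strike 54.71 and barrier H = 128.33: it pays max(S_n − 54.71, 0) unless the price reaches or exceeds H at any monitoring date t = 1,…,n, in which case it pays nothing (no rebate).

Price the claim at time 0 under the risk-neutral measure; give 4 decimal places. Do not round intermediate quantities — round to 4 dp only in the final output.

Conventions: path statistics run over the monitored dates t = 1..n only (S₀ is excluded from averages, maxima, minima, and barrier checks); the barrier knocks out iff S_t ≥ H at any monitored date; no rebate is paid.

Set p* = 0.8621 (from d < R < u); the path-dependent value is the discounted p*-expectation over all price paths.
Enumerate all 2^4 = 16 price paths (U = up ×1.41, D = down ×0.83); each path with k up-moves has probability p*^k·(1−p*)^(4−k).
DDDD: M=44.8200, payoff=0.0000, prob=0.000362
UDDD: M=76.1400, payoff=0.0000, prob=0.002262
DUDD: M=63.1962, payoff=0.0000, prob=0.002262
UUDD: M=107.3574, payoff=19.2485, prob=0.014139
DDUD: M=52.4528, payoff=0.0000, prob=0.002262
UDUD: M=89.1066, payoff=19.2485, prob=0.014139
DUUD: M=89.1066, payoff=19.2485, prob=0.014139
UUUD: M=151.3739, payoff=0.0000, prob=0.088367
DDDU: M=44.8200, payoff=0.0000, prob=0.002262
UDDU: M=76.1400, payoff=19.2485, prob=0.014139
DUDU: M=73.9585, payoff=19.2485, prob=0.014139
UUDU: M=125.6404, payoff=70.9304, prob=0.088367
DDUU: M=73.9585, payoff=19.2485, prob=0.014139
UDUU: M=125.6404, payoff=70.9304, prob=0.088367
DUUU: M=125.6404, payoff=70.9304, prob=0.088367
UUUU: M=213.4372, payoff=0.0000, prob=0.552291
Price = Σ prob·payoff / R^4 = 20.436509 / 3.129007 = 6.5313

price = 6.5313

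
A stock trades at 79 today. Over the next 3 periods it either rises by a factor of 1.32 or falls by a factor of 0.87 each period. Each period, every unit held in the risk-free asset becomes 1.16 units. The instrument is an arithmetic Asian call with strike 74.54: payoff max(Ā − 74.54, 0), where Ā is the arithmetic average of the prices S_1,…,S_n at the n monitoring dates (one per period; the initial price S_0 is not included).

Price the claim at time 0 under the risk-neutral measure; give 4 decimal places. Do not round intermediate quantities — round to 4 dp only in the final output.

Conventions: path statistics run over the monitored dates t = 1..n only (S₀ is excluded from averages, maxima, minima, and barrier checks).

price = 21.5445

With p* = (R−d)/(u−d) = 0.6444, sum probability × payoff across the paths and divide by R^3.
Enumerate all 2^3 = 8 price paths (U = up ×1.32, D = down ×0.87); each path with k up-moves has probability p*^k·(1−p*)^(3−k).
DDD: Ā=60.1823, payoff=0.0000, prob=0.044949
UDD: Ā=91.3110, payoff=16.7710, prob=0.081471
DUD: Ā=79.4610, payoff=4.9210, prob=0.081471
UUD: Ā=120.5616, payoff=46.0216, prob=0.147665
DDU: Ā=69.1515, payoff=0.0000, prob=0.081471
UDU: Ā=104.9196, payoff=30.3796, prob=0.147665
DUU: Ā=93.0696, payoff=18.5296, prob=0.147665
UUU: Ā=141.2090, payoff=66.6690, prob=0.267643
Price = Σ prob·payoff / R^3 = 33.628764 / 1.560896 = 21.5445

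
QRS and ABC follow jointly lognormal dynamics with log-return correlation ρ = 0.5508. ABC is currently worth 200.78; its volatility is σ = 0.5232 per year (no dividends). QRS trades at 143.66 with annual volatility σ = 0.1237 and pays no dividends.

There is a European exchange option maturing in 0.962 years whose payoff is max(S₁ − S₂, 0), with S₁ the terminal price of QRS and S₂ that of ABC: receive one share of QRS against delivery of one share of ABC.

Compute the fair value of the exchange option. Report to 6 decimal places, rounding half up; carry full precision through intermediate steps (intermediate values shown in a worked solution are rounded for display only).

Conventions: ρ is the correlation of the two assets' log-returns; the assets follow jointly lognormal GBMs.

exchange price = 10.370219

σ_eff = √(σ₁² + σ₂² − 2ρσ₁σ₂) = √(0.1237² + 0.5232² − 2·0.5508·0.1237·0.5232) = 0.466631
d₁ = (ln(S₁/S₂) + (q₂ − q₁ + σ_eff²/2)T) / (σ_eff√T) = (ln(143.66/200.78) + (0.0 − 0.0 + 0.108872)·0.962) / 0.457679 = -0.502591
d₂ = d₁ − σ_eff√T = -0.502591 − 0.457679 = -0.960270
N(d₁) = 0.307626,  N(d₂) = 0.168460
V = S₁·e^{−q₁T}·N(d₁) − S₂·e^{−q₂T}·N(d₂) = 44.193563 − 33.823344 = 10.370219
Key observation: no risk-free rate is needed — with the second asset as numeraire the exchange option is a call on the ratio S₁/S₂, and r cancels out of the value.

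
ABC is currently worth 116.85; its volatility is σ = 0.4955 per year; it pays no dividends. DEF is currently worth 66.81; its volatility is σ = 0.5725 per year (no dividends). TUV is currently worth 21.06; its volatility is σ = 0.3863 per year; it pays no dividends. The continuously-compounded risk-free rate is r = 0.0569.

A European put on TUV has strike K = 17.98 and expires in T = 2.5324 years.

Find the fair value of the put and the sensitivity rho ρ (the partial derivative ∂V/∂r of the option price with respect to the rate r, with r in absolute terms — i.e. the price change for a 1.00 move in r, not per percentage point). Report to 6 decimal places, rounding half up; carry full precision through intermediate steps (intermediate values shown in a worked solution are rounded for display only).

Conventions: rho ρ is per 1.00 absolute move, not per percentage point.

price = 2.177930
ρ = -16.829980

σ√T = 0.3863·√2.5324 = 0.614739
d₁ = (ln(S/K) + (r+σ²/2)T) / (σ√T) = (ln(21.06/17.98) + (0.0569+0.3863²/2)·2.5324) / 0.614739 = (0.158115 + 0.333046) / 0.614739 = 0.798975
d₂ = d₁ − σ√T = 0.798975 − 0.614739 = 0.184236
e^{−rT} = 0.865807
N(−d₁) = 0.212152,  N(−d₂) = 0.426914
Put price V = K·e^{−rT}·N(−d₂) − S·N(−d₁) = 6.645862 − 4.467931 = 2.177930
ρ = −K·T·e^{−rT}·N(−d₂) = -16.829980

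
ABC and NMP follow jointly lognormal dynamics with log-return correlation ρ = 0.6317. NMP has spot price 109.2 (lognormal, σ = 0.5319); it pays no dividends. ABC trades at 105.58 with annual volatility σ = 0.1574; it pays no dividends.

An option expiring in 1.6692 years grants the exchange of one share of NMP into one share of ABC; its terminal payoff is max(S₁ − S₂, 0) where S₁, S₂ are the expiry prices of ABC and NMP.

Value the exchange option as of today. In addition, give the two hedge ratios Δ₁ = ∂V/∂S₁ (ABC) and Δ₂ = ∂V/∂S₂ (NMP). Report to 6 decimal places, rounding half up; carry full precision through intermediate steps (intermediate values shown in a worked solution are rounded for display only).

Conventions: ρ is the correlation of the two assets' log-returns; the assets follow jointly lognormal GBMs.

exchange price = 22.757619
Δ1 = 0.591812
Δ2 = -0.363790

σ_eff = √(σ₁² + σ₂² − 2ρσ₁σ₂) = √(0.1574² + 0.5319² − 2·0.6317·0.1574·0.5319) = 0.449354
d₁ = (ln(S₁/S₂) + (q₂ − q₁ + σ_eff²/2)T) / (σ_eff√T) = (ln(105.58/109.2) + (0.0 − 0.0 + 0.100960)·1.6692) / 0.580554 = 0.232208
d₂ = d₁ − σ_eff√T = 0.232208 − 0.580554 = -0.348346
N(d₁) = 0.591812,  N(d₂) = 0.363790
V = S₁·e^{−q₁T}·N(d₁) − S₂·e^{−q₂T}·N(d₂) = 62.483504 − 39.725885 = 22.757619
Key observation: pricing in NMP-units makes this a unit-strike call on the ratio S₁/S₂ — the risk-free rate cancels and cannot affect the value.
Δ₁ = e^{−q₁T}·N(d₁) = 0.591812;  Δ₂ = −e^{−q₂T}·N(d₂) = -0.363790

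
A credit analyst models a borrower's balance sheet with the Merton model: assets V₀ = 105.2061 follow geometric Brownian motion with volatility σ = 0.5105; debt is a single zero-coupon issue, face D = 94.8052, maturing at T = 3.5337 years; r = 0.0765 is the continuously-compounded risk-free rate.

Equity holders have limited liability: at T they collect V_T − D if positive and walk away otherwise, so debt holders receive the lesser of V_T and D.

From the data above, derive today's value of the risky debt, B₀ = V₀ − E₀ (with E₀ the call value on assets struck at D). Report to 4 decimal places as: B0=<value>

Work the structural quantities from V₀ = 105.2061 against face 94.8052:
d₁ = [ln(V₀/D) + (r + σ²/2)T] / (σ√T)
   = [ln(105.2061/94.8052) + (0.0765 + 0.5·0.5105²)·3.5337] / (0.5105·√3.5337)
   = [0.104097 + 0.730787] / 0.959645 = 0.869993
d₂ = d₁ − σ√T = 0.869993 − 0.959645 = -0.089652
N(d₁) = 0.807848,  N(d₂) = 0.464282,  e^(−rT) = 0.763129
E₀ = V₀·N(d₁) − D·e^(−rT)·N(d₂)
   = 105.2061·0.807848 − 94.8052·0.763129·0.464282 = 51.400376
B₀ = V₀ − E₀ = 105.2061 − 51.400376 = 53.805724

B0=53.8057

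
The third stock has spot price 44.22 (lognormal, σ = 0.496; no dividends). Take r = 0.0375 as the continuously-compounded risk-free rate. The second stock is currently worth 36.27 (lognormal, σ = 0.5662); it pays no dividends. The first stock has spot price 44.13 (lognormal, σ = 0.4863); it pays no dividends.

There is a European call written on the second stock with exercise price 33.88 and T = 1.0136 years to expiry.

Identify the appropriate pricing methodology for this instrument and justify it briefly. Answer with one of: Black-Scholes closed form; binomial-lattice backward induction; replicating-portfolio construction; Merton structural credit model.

Key observation: with the second stock following a GBM at constant σ and r, the European call struck at 33.88 prices in closed form — nothing here needs a stepwise model or a balance sheet.

framework: Black-Scholes closed form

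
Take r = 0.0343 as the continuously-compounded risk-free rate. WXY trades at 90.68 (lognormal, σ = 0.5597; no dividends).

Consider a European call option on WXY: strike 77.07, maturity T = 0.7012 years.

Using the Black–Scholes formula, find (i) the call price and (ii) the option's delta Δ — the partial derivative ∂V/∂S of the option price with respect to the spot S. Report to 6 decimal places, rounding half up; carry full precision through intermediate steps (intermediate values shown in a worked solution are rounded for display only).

price = 24.268555
Δ = 0.736515

σ√T = 0.5597·√0.7012 = 0.468680
d₁ = (ln(S/K) + (r+σ²/2)T) / (σ√T) = (ln(90.68/77.07) + (0.0343+0.5597²/2)·0.7012) / 0.468680 = (0.162623 + 0.133882) / 0.468680 = 0.632637
d₂ = d₁ − σ√T = 0.632637 − 0.468680 = 0.163957
e^{−rT} = 0.976236
N(d₁) = 0.736515,  N(d₂) = 0.565118
Call price V = S·N(d₁) − K·e^{−rT}·N(d₂) = 66.787152 − 42.518598 = 24.268555
Δ = N(d₁) = 0.736515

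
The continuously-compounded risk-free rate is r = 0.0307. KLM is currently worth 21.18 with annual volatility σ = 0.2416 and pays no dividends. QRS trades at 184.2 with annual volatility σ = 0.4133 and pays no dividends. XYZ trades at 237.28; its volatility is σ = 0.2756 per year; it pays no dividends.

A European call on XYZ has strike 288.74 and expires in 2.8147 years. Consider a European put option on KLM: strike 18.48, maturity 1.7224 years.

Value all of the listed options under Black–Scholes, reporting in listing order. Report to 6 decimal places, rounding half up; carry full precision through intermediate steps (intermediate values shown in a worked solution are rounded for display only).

[XYZ call K=288.74]
σ√T = 0.2756·√2.8147 = 0.462376
d₁ = (ln(S/K) + (r+σ²/2)T) / (σ√T) = (ln(237.28/288.74) + (0.0307+0.2756²/2)·2.8147) / 0.462376 = (-0.196286 + 0.193307) / 0.462376 = -0.006442
d₂ = d₁ − σ√T = -0.006442 − 0.462376 = -0.468818
e^{−rT} = 0.917217
N(d₁) = 0.497430,  N(d₂) = 0.319600
price = S·N(d₁) − K·e^{−rT}·N(d₂) = 118.030186 − 84.641927 = 33.388259
[KLM put K=18.48]
σ√T = 0.2416·√1.7224 = 0.317076
d₁ = (ln(S/K) + (r+σ²/2)T) / (σ√T) = (ln(21.18/18.48) + (0.0307+0.2416²/2)·1.7224) / 0.317076 = (0.136368 + 0.103146) / 0.317076 = 0.755385
d₂ = d₁ − σ√T = 0.755385 − 0.317076 = 0.438308
e^{−rT} = 0.948496
N(−d₁) = 0.225009,  N(−d₂) = 0.330581
price = K·e^{−rT}·N(−d₂) − S·N(−d₁) = 5.794499 − 4.765692 = 1.028807

price(XYZ call K=288.74) = 33.388259
price(KLM put K=18.48) = 1.028807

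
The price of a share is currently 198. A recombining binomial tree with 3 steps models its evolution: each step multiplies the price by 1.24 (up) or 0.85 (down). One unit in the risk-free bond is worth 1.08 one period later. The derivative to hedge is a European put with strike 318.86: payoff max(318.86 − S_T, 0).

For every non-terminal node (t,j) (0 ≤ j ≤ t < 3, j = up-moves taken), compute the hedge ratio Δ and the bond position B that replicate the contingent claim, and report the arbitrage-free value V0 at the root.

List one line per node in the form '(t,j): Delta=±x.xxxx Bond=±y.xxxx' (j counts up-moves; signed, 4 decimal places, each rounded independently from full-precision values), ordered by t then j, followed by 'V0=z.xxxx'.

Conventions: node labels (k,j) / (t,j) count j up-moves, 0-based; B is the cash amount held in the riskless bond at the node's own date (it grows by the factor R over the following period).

No-arbitrage ⇒ martingale measure with p* = (R−d)/(u−d) = 0.5897.
Payoffs at expiry: V(3,0)=197.2633, V(3,1)=141.4718, V(3,2)=60.0819, V(3,3)=0.0000
(2,0): S=143.0550. Δ = (V_up−V_dn)/(S_up−S_dn) = (141.4718−197.2633)/(177.3882−121.5967) = -1.0000. V = [p*·141.4718 + (1−p*)·197.2633]/1.08 = 152.1857. B = V − Δ·S = 295.2407.
(2,1): S=208.6920. Δ = (V_up−V_dn)/(S_up−S_dn) = (60.0819−141.4718)/(258.7781−177.3882) = -1.0000. V = [p*·60.0819 + (1−p*)·141.4718]/1.08 = 86.5487. B = V − Δ·S = 295.2407.
(2,2): S=304.4448. Δ = (V_up−V_dn)/(S_up−S_dn) = (0.0000−60.0819)/(377.5116−258.7781) = -0.5060. V = [p*·0.0000 + (1−p*)·60.0819]/1.08 = 22.8231. B = V − Δ·S = 176.8793.
(1,0): S=168.3000. Δ = (V_up−V_dn)/(S_up−S_dn) = (86.5487−152.1857)/(208.6920−143.0550) = -1.0000. V = [p*·86.5487 + (1−p*)·152.1857]/1.08 = 105.0711. B = V − Δ·S = 273.3711.
(1,1): S=245.5200. Δ = (V_up−V_dn)/(S_up−S_dn) = (22.8231−86.5487)/(304.4448−208.6920) = -0.6655. V = [p*·22.8231 + (1−p*)·86.5487]/1.08 = 45.3398. B = V − Δ·S = 208.7388.
(0,0): S=198.0000. Δ = (V_up−V_dn)/(S_up−S_dn) = (45.3398−105.0711)/(245.5200−168.3000) = -0.7735. V = [p*·45.3398 + (1−p*)·105.0711]/1.08 = 64.6712. B = V − Δ·S = 217.8283.
As a check, the time-0 holding Δ(0,0)·S0 + B(0,0) comes to 64.6712 — exactly V0.

(0,0): Delta=-0.7735 Bond=217.8283
(1,0): Delta=-1.0000 Bond=273.3711
(1,1): Delta=-0.6655 Bond=208.7388
(2,0): Delta=-1.0000 Bond=295.2407
(2,1): Delta=-1.0000 Bond=295.2407
(2,2): Delta=-0.5060 Bond=176.8793
V0=64.6712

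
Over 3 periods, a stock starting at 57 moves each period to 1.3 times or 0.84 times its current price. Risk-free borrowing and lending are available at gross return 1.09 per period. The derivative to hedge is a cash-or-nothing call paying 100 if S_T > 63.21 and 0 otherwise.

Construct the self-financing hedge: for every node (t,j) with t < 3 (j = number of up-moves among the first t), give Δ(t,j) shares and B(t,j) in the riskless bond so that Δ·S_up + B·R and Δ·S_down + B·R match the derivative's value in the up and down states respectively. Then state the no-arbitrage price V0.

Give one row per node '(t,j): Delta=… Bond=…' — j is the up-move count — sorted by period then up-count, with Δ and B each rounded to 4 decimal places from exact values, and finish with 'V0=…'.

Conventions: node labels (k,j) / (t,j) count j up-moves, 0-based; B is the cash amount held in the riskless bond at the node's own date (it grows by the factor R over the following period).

Risk-neutral probability p* = (R−d)/(u−d) = (1.09−0.84)/(1.3−0.84) = 0.5435.
At maturity the claim pays: V(3,0)=0.0000, V(3,1)=0.0000, V(3,2)=100.0000, V(3,3)=100.0000
Node (2,0) S=40.2192: V=(p*·0.0000+(1−p*)·0.0000)/1.09=0.0000; Δ=(0.0000−0.0000)/(52.2850−33.7841)=0.0000; B=V−Δ·S=0.0000
Node (2,1) S=62.2440: V=(p*·100.0000+(1−p*)·0.0000)/1.09=49.8604; Δ=(100.0000−0.0000)/(80.9172−52.2850)=3.4926; B=V−Δ·S=-167.5309
Node (2,2) S=96.3300: V=(p*·100.0000+(1−p*)·100.0000)/1.09=91.7431; Δ=(100.0000−100.0000)/(125.2290−80.9172)=0.0000; B=V−Δ·S=91.7431
Node (1,0) S=47.8800: V=(p*·49.8604+(1−p*)·0.0000)/1.09=24.8606; Δ=(49.8604−0.0000)/(62.2440−40.2192)=2.2638; B=V−Δ·S=-83.5316
Node (1,1) S=74.1000: V=(p*·91.7431+(1−p*)·49.8604)/1.09=66.6264; Δ=(91.7431−49.8604)/(96.3300−62.2440)=1.2287; B=V−Δ·S=-24.4230
Node (0,0) S=57.0000: V=(p*·66.6264+(1−p*)·24.8606)/1.09=43.6325; Δ=(66.6264−24.8606)/(74.1000−47.8800)=1.5929; B=V−Δ·S=-47.1627
Verification: the root portfolio costs Δ(0,0)·S0 + B(0,0) = 43.6325, matching V0.

(0,0): Delta=1.5929 Bond=-47.1627
(1,0): Delta=2.2638 Bond=-83.5316
(1,1): Delta=1.2287 Bond=-24.4230
(2,0): Delta=0.0000 Bond=0.0000
(2,1): Delta=3.4926 Bond=-167.5309
(2,2): Delta=0.0000 Bond=91.7431
V0=43.6325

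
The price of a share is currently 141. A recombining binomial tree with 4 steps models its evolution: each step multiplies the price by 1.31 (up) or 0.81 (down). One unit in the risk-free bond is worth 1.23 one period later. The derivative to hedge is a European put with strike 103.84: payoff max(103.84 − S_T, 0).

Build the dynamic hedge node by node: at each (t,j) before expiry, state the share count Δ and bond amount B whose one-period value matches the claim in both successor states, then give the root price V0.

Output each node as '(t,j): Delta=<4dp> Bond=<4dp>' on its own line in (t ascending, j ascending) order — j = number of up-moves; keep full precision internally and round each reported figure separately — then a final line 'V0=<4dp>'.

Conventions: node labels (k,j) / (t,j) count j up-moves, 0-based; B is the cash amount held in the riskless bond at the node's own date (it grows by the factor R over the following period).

The replicating-portfolio and risk-neutral prices coincide; use p* = (1.23−0.81)/(1.31−0.81) = 0.8400 for the latter.
Payoffs at expiry: V(4,0)=43.1441, V(4,1)=5.6775, V(4,2)=0.0000, V(4,3)=0.0000, V(4,4)=0.0000
Node (3,0) S=74.9332: V=(p*·5.6775+(1−p*)·43.1441)/1.23=9.4896; Δ=(5.6775−43.1441)/(98.1625−60.6959)=-1.0000; B=V−Δ·S=84.4228
Node (3,1) S=121.1882: V=(p*·0.0000+(1−p*)·5.6775)/1.23=0.7385; Δ=(0.0000−5.6775)/(158.7566−98.1625)=-0.0937; B=V−Δ·S=12.0936
Node (3,2) S=195.9958: V=(p*·0.0000+(1−p*)·0.0000)/1.23=0.0000; Δ=(0.0000−0.0000)/(256.7545−158.7566)=0.0000; B=V−Δ·S=0.0000
Node (3,3) S=316.9808: V=(p*·0.0000+(1−p*)·0.0000)/1.23=0.0000; Δ=(0.0000−0.0000)/(415.2449−256.7545)=0.0000; B=V−Δ·S=0.0000
Node (2,0) S=92.5101: V=(p*·0.7385+(1−p*)·9.4896)/1.23=1.7388; Δ=(0.7385−9.4896)/(121.1882−74.9332)=-0.1892; B=V−Δ·S=19.2409
Node (2,1) S=149.6151: V=(p*·0.0000+(1−p*)·0.7385)/1.23=0.0961; Δ=(0.0000−0.7385)/(195.9958−121.1882)=-0.0099; B=V−Δ·S=1.5732
Node (2,2) S=241.9701: V=(p*·0.0000+(1−p*)·0.0000)/1.23=0.0000; Δ=(0.0000−0.0000)/(316.9808−195.9958)=0.0000; B=V−Δ·S=0.0000
Node (1,0) S=114.2100: V=(p*·0.0961+(1−p*)·1.7388)/1.23=0.2918; Δ=(0.0961−1.7388)/(149.6151−92.5101)=-0.0288; B=V−Δ·S=3.5772
Node (1,1) S=184.7100: V=(p*·0.0000+(1−p*)·0.0961)/1.23=0.0125; Δ=(0.0000−0.0961)/(241.9701−149.6151)=-0.0010; B=V−Δ·S=0.2046
Node (0,0) S=141.0000: V=(p*·0.0125+(1−p*)·0.2918)/1.23=0.0465; Δ=(0.0125−0.2918)/(184.7100−114.2100)=-0.0040; B=V−Δ·S=0.6051
Check: Δ(0,0)·S0 + B(0,0) = 0.0465 = V0.

(0,0): Delta=-0.0040 Bond=0.6051
(1,0): Delta=-0.0288 Bond=3.5772
(1,1): Delta=-0.0010 Bond=0.2046
(2,0): Delta=-0.1892 Bond=19.2409
(2,1): Delta=-0.0099 Bond=1.5732
(2,2): Delta=0.0000 Bond=0.0000
(3,0): Delta=-1.0000 Bond=84.4228
(3,1): Delta=-0.0937 Bond=12.0936
(3,2): Delta=0.0000 Bond=0.0000
(3,3): Delta=0.0000 Bond=0.0000
V0=0.0465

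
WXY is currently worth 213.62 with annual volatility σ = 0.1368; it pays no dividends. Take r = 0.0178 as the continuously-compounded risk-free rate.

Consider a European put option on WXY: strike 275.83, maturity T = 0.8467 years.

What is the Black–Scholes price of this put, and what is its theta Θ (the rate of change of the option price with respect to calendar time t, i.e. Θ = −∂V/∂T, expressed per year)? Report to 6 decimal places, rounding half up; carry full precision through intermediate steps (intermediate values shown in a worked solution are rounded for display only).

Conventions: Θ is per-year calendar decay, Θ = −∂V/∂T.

σ√T = 0.1368·√0.8467 = 0.125878
d₁ = (ln(S/K) + (r+σ²/2)T) / (σ√T) = (ln(213.62/275.83) + (0.0178+0.1368²/2)·0.8467) / 0.125878 = (-0.255586 + 0.022994) / 0.125878 = -1.847753
d₂ = d₁ − σ√T = -1.847753 − 0.125878 = -1.973632
e^{−rT} = 0.985042
N(−d₁) = 0.967681,  N(−d₂) = 0.975788
Put price V = K·e^{−rT}·N(−d₂) − S·N(−d₁) = 265.125615 − 206.716013 = 58.409602
φ(d₁) = (1/√(2π))·e^{−d₁²/2} = 0.072365
Θ = −S·φ(d₁)·σ/(2√T) + r·K·e^{−rT}·N(−d₂) = −1.149108 + 4.719236 = 3.570128

price = 58.409602
Θ = 3.570128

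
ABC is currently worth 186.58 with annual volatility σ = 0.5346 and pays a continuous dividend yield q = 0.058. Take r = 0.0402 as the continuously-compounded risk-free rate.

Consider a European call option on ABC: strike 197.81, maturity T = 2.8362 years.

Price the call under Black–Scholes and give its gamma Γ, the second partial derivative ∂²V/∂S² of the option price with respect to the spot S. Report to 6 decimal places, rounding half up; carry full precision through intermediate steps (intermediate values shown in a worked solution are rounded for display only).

price = 49.439983
Γ = 0.001908

σ√T = 0.5346·√2.8362 = 0.900321
d₁ = (ln(S/K) + (r−q+σ²/2)T) / (σ√T) = (ln(186.58/197.81) + (0.0402−0.058+0.5346²/2)·2.8362) / 0.900321 = (-0.058447 + 0.354805) / 0.900321 = 0.329169
d₂ = d₁ − σ√T = 0.329169 − 0.900321 = -0.571152
e^{−rT} = 0.892244
e^{−qT} = 0.848318
N(d₁) = 0.628986,  N(d₂) = 0.283948
Call price V = S·e^{−qT}·N(d₁) − K·e^{−rT}·N(d₂) = 99.555396 − 50.115413 = 49.439983
φ(d₁) = (1/√(2π))·e^{−d₁²/2} = 0.377904
Γ = e^{−qT}·φ(d₁) / (S·σ·√T) = 0.001908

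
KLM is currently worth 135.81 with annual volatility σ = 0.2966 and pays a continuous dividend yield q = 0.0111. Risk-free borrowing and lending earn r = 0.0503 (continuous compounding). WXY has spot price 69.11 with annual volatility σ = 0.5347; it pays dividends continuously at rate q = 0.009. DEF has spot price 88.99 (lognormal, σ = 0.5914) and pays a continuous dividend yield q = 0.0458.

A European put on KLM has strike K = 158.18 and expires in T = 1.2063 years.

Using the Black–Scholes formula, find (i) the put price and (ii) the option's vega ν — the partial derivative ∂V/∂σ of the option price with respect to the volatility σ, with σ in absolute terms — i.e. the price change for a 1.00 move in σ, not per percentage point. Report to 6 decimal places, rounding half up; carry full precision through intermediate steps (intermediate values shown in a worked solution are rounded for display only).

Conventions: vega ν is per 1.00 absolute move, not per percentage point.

price = 26.668351
ν = 57.968708

σ√T = 0.2966·√1.2063 = 0.325761
d₁ = (ln(S/K) + (r−q+σ²/2)T) / (σ√T) = (ln(135.81/158.18) + (0.0503−0.0111+0.2966²/2)·1.2063) / 0.325761 = (-0.152477 + 0.100347) / 0.325761 = -0.160025
d₂ = d₁ − σ√T = -0.160025 − 0.325761 = -0.485785
e^{−rT} = 0.941127
e^{−qT} = 0.986699
N(−d₁) = 0.563569,  N(−d₂) = 0.686440
Put price V = K·e^{−rT}·N(−d₂) − S·e^{−qT}·N(−d₁) = 102.188670 − 75.520319 = 26.668351
φ(d₁) = (1/√(2π))·e^{−d₁²/2} = 0.393867
ν = S·e^{−qT}·φ(d₁)·√T = 57.968708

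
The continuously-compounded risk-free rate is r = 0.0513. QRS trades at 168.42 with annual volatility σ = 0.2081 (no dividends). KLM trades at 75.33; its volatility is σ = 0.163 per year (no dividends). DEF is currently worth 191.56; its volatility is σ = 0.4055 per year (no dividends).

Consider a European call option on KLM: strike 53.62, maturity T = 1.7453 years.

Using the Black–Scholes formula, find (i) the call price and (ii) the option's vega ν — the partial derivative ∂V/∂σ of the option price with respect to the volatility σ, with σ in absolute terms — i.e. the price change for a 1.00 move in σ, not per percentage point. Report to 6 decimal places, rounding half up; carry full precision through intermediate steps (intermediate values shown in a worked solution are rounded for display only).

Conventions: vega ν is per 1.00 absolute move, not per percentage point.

σ√T = 0.163·√1.7453 = 0.215339
d₁ = (ln(S/K) + (r+σ²/2)T) / (σ√T) = (ln(75.33/53.62) + (0.0513+0.163²/2)·1.7453) / 0.215339 = (0.339956 + 0.112719) / 0.215339 = 2.102154
d₂ = d₁ − σ√T = 2.102154 − 0.215339 = 1.886815
e^{−rT} = 0.914357
N(d₁) = 0.982230,  N(d₂) = 0.970407
Call price V = S·N(d₁) − K·e^{−rT}·N(d₂) = 73.991393 − 47.576975 = 26.414418
φ(d₁) = (1/√(2π))·e^{−d₁²/2} = 0.043785
ν = S·φ(d₁)·√T = 4.357410

price = 26.414418
ν = 4.357410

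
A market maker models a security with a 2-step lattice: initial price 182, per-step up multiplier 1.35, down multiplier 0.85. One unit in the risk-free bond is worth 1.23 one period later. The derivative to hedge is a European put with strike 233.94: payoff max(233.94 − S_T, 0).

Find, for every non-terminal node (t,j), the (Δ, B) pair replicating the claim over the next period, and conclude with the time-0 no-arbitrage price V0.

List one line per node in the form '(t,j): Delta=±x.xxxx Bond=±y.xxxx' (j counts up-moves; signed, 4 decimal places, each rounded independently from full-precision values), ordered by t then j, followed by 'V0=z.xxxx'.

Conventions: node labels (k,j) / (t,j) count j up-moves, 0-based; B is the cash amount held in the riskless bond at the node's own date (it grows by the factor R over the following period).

(0,0): Delta=-0.3362 Bond=71.1485
(1,0): Delta=-1.0000 Bond=190.1951
(1,1): Delta=-0.2043 Bond=55.0866
V0=9.9514

Since d<R<u, set p* = (R−d)/(u−d) = 0.7600; price each node as the discounted p*-expectation of its children.
Payoffs at expiry: V(2,0)=102.4450, V(2,1)=25.0950, V(2,2)=0.0000
  t=1,j=0: stock 154.7000 → up 208.8450 (V=25.0950), down 131.4950 (V=102.4450). Price 35.4951; hedge Δ=-1.0000, bond B=190.1951.
  t=1,j=1: stock 245.7000 → up 331.6950 (V=0.0000), down 208.8450 (V=25.0950). Price 4.8966; hedge Δ=-0.2043, bond B=55.0866.
  t=0,j=0: stock 182.0000 → up 245.7000 (V=4.8966), down 154.7000 (V=35.4951). Price 9.9514; hedge Δ=-0.3362, bond B=71.1485.
Check: Δ(0,0)·S0 + B(0,0) = 9.9514 = V0.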